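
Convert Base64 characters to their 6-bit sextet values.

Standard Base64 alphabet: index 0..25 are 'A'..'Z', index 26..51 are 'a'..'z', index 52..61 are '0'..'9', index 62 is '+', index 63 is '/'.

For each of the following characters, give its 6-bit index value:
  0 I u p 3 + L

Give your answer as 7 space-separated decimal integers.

Answer: 52 8 46 41 55 62 11

Derivation:
'0': 0..9 range, 52 + ord('0') − ord('0') = 52
'I': A..Z range, ord('I') − ord('A') = 8
'u': a..z range, 26 + ord('u') − ord('a') = 46
'p': a..z range, 26 + ord('p') − ord('a') = 41
'3': 0..9 range, 52 + ord('3') − ord('0') = 55
'+': index 62
'L': A..Z range, ord('L') − ord('A') = 11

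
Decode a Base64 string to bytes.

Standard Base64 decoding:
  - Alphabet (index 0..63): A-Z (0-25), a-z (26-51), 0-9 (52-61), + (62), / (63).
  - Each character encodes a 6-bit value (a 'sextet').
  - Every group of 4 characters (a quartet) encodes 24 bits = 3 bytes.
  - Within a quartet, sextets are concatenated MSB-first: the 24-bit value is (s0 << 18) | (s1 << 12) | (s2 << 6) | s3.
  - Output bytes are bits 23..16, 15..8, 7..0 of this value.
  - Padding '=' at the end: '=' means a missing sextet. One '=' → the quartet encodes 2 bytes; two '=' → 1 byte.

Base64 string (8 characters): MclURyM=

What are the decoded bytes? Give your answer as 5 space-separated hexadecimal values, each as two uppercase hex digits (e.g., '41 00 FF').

Answer: 31 C9 54 47 23

Derivation:
After char 0 ('M'=12): chars_in_quartet=1 acc=0xC bytes_emitted=0
After char 1 ('c'=28): chars_in_quartet=2 acc=0x31C bytes_emitted=0
After char 2 ('l'=37): chars_in_quartet=3 acc=0xC725 bytes_emitted=0
After char 3 ('U'=20): chars_in_quartet=4 acc=0x31C954 -> emit 31 C9 54, reset; bytes_emitted=3
After char 4 ('R'=17): chars_in_quartet=1 acc=0x11 bytes_emitted=3
After char 5 ('y'=50): chars_in_quartet=2 acc=0x472 bytes_emitted=3
After char 6 ('M'=12): chars_in_quartet=3 acc=0x11C8C bytes_emitted=3
Padding '=': partial quartet acc=0x11C8C -> emit 47 23; bytes_emitted=5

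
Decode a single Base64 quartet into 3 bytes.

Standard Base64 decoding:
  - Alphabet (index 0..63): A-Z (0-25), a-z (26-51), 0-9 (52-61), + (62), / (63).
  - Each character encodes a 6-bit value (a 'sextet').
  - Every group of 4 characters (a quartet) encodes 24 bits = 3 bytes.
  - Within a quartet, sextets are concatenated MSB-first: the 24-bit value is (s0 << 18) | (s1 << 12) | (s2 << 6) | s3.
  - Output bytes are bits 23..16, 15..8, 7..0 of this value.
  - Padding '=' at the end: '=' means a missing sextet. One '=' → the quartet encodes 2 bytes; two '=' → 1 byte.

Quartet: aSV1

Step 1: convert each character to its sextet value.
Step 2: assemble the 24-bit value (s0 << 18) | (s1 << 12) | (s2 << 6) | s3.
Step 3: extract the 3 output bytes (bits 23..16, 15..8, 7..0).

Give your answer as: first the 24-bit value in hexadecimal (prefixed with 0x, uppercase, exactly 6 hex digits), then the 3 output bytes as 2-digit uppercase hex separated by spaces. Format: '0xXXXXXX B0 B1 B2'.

Answer: 0x692575 69 25 75

Derivation:
Sextets: a=26, S=18, V=21, 1=53
24-bit: (26<<18) | (18<<12) | (21<<6) | 53
      = 0x680000 | 0x012000 | 0x000540 | 0x000035
      = 0x692575
Bytes: (v>>16)&0xFF=69, (v>>8)&0xFF=25, v&0xFF=75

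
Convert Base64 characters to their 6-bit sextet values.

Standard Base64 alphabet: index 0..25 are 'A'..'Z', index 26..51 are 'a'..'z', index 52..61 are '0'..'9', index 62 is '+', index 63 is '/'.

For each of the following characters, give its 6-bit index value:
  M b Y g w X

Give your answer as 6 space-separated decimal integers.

Answer: 12 27 24 32 48 23

Derivation:
'M': A..Z range, ord('M') − ord('A') = 12
'b': a..z range, 26 + ord('b') − ord('a') = 27
'Y': A..Z range, ord('Y') − ord('A') = 24
'g': a..z range, 26 + ord('g') − ord('a') = 32
'w': a..z range, 26 + ord('w') − ord('a') = 48
'X': A..Z range, ord('X') − ord('A') = 23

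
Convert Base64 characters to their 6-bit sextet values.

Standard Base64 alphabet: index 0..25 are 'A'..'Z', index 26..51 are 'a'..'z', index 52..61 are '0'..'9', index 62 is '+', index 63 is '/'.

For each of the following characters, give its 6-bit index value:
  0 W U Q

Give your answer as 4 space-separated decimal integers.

Answer: 52 22 20 16

Derivation:
'0': 0..9 range, 52 + ord('0') − ord('0') = 52
'W': A..Z range, ord('W') − ord('A') = 22
'U': A..Z range, ord('U') − ord('A') = 20
'Q': A..Z range, ord('Q') − ord('A') = 16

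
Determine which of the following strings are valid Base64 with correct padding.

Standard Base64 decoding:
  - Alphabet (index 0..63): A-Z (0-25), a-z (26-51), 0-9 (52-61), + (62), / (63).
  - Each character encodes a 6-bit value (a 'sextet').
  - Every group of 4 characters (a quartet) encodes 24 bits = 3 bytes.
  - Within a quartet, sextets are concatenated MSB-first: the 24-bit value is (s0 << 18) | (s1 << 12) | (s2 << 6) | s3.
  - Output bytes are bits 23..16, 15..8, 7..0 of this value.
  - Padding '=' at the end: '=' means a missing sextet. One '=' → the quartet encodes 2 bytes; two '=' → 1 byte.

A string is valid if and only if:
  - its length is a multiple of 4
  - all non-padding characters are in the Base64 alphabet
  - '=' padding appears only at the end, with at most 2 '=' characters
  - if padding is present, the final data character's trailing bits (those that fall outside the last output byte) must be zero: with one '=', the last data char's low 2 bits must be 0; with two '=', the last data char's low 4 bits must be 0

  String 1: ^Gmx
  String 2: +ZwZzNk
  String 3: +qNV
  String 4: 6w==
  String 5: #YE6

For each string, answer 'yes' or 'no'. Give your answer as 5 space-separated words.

String 1: '^Gmx' → invalid (bad char(s): ['^'])
String 2: '+ZwZzNk' → invalid (len=7 not mult of 4)
String 3: '+qNV' → valid
String 4: '6w==' → valid
String 5: '#YE6' → invalid (bad char(s): ['#'])

Answer: no no yes yes no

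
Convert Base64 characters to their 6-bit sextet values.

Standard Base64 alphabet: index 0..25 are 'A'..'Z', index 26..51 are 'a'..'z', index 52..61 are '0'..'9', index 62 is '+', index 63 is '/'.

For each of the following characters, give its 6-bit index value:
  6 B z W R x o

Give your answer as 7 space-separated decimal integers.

Answer: 58 1 51 22 17 49 40

Derivation:
'6': 0..9 range, 52 + ord('6') − ord('0') = 58
'B': A..Z range, ord('B') − ord('A') = 1
'z': a..z range, 26 + ord('z') − ord('a') = 51
'W': A..Z range, ord('W') − ord('A') = 22
'R': A..Z range, ord('R') − ord('A') = 17
'x': a..z range, 26 + ord('x') − ord('a') = 49
'o': a..z range, 26 + ord('o') − ord('a') = 40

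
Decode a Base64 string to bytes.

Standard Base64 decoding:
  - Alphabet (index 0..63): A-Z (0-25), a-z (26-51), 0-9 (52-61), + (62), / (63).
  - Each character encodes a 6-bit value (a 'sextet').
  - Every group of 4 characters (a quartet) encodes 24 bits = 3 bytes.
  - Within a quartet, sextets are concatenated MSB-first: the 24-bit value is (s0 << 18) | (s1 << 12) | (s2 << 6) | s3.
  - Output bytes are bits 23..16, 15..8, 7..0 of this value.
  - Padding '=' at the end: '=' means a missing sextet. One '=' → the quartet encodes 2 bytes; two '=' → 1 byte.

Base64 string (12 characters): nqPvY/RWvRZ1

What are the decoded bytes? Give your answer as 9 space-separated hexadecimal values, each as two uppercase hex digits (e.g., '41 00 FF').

Answer: 9E A3 EF 63 F4 56 BD 16 75

Derivation:
After char 0 ('n'=39): chars_in_quartet=1 acc=0x27 bytes_emitted=0
After char 1 ('q'=42): chars_in_quartet=2 acc=0x9EA bytes_emitted=0
After char 2 ('P'=15): chars_in_quartet=3 acc=0x27A8F bytes_emitted=0
After char 3 ('v'=47): chars_in_quartet=4 acc=0x9EA3EF -> emit 9E A3 EF, reset; bytes_emitted=3
After char 4 ('Y'=24): chars_in_quartet=1 acc=0x18 bytes_emitted=3
After char 5 ('/'=63): chars_in_quartet=2 acc=0x63F bytes_emitted=3
After char 6 ('R'=17): chars_in_quartet=3 acc=0x18FD1 bytes_emitted=3
After char 7 ('W'=22): chars_in_quartet=4 acc=0x63F456 -> emit 63 F4 56, reset; bytes_emitted=6
After char 8 ('v'=47): chars_in_quartet=1 acc=0x2F bytes_emitted=6
After char 9 ('R'=17): chars_in_quartet=2 acc=0xBD1 bytes_emitted=6
After char 10 ('Z'=25): chars_in_quartet=3 acc=0x2F459 bytes_emitted=6
After char 11 ('1'=53): chars_in_quartet=4 acc=0xBD1675 -> emit BD 16 75, reset; bytes_emitted=9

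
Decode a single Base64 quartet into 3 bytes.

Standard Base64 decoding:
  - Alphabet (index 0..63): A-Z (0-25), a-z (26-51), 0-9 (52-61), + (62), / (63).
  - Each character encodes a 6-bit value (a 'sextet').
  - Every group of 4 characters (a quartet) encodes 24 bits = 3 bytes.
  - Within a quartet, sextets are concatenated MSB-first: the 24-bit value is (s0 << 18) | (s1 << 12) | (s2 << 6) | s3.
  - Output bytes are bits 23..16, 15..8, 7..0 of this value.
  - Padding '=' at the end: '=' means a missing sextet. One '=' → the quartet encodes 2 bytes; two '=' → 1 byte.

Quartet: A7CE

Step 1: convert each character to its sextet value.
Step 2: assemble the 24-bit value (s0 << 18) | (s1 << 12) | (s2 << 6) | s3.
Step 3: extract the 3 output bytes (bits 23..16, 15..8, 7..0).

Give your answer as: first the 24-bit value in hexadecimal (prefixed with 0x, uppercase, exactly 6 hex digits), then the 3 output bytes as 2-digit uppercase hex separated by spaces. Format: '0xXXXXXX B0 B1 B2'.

Answer: 0x03B084 03 B0 84

Derivation:
Sextets: A=0, 7=59, C=2, E=4
24-bit: (0<<18) | (59<<12) | (2<<6) | 4
      = 0x000000 | 0x03B000 | 0x000080 | 0x000004
      = 0x03B084
Bytes: (v>>16)&0xFF=03, (v>>8)&0xFF=B0, v&0xFF=84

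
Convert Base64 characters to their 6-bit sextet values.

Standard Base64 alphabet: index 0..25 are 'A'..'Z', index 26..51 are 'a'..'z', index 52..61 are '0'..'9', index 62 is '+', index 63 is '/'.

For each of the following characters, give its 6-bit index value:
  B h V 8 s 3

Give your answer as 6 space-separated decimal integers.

Answer: 1 33 21 60 44 55

Derivation:
'B': A..Z range, ord('B') − ord('A') = 1
'h': a..z range, 26 + ord('h') − ord('a') = 33
'V': A..Z range, ord('V') − ord('A') = 21
'8': 0..9 range, 52 + ord('8') − ord('0') = 60
's': a..z range, 26 + ord('s') − ord('a') = 44
'3': 0..9 range, 52 + ord('3') − ord('0') = 55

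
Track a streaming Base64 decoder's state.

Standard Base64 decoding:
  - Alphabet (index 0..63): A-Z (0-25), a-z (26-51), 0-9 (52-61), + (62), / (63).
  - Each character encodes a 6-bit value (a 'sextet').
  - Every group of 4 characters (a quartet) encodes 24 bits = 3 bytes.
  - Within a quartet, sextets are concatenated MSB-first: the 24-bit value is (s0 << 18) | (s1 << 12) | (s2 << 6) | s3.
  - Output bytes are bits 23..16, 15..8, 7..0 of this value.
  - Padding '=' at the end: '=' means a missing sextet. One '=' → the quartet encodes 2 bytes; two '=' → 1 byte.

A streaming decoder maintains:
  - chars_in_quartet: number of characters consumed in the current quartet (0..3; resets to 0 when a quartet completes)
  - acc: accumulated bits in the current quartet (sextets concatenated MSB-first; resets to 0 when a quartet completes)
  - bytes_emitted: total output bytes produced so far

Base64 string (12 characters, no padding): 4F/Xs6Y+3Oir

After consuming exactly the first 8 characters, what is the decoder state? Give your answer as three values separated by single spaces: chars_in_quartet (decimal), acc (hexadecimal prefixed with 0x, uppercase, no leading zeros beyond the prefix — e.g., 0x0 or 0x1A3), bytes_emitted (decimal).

After char 0 ('4'=56): chars_in_quartet=1 acc=0x38 bytes_emitted=0
After char 1 ('F'=5): chars_in_quartet=2 acc=0xE05 bytes_emitted=0
After char 2 ('/'=63): chars_in_quartet=3 acc=0x3817F bytes_emitted=0
After char 3 ('X'=23): chars_in_quartet=4 acc=0xE05FD7 -> emit E0 5F D7, reset; bytes_emitted=3
After char 4 ('s'=44): chars_in_quartet=1 acc=0x2C bytes_emitted=3
After char 5 ('6'=58): chars_in_quartet=2 acc=0xB3A bytes_emitted=3
After char 6 ('Y'=24): chars_in_quartet=3 acc=0x2CE98 bytes_emitted=3
After char 7 ('+'=62): chars_in_quartet=4 acc=0xB3A63E -> emit B3 A6 3E, reset; bytes_emitted=6

Answer: 0 0x0 6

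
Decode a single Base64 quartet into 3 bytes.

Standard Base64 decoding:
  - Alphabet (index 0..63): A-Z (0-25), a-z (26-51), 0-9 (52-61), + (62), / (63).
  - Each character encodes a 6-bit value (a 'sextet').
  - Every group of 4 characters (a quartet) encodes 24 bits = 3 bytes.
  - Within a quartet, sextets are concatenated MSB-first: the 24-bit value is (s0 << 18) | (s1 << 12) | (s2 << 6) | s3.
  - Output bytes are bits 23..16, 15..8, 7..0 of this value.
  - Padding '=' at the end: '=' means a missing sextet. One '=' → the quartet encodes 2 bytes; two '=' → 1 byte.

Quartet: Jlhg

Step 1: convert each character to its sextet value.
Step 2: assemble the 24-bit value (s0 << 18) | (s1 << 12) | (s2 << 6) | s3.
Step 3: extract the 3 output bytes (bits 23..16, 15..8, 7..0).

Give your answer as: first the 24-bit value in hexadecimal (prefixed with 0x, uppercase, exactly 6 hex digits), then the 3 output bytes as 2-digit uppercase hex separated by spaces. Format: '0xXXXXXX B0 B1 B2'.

Answer: 0x265860 26 58 60

Derivation:
Sextets: J=9, l=37, h=33, g=32
24-bit: (9<<18) | (37<<12) | (33<<6) | 32
      = 0x240000 | 0x025000 | 0x000840 | 0x000020
      = 0x265860
Bytes: (v>>16)&0xFF=26, (v>>8)&0xFF=58, v&0xFF=60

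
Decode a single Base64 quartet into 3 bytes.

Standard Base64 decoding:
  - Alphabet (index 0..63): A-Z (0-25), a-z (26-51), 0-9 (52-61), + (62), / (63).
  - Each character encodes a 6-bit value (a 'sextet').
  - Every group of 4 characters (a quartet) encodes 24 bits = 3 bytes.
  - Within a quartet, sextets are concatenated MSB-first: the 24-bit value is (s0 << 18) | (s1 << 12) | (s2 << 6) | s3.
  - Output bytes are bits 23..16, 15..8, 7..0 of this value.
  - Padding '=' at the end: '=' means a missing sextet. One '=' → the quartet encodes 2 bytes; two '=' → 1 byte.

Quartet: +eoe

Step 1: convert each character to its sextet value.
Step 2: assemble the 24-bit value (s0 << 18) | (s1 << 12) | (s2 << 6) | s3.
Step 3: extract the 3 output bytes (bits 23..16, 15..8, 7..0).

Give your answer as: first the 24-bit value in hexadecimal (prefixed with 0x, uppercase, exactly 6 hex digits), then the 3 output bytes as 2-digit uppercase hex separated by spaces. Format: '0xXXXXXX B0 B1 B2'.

Answer: 0xF9EA1E F9 EA 1E

Derivation:
Sextets: +=62, e=30, o=40, e=30
24-bit: (62<<18) | (30<<12) | (40<<6) | 30
      = 0xF80000 | 0x01E000 | 0x000A00 | 0x00001E
      = 0xF9EA1E
Bytes: (v>>16)&0xFF=F9, (v>>8)&0xFF=EA, v&0xFF=1E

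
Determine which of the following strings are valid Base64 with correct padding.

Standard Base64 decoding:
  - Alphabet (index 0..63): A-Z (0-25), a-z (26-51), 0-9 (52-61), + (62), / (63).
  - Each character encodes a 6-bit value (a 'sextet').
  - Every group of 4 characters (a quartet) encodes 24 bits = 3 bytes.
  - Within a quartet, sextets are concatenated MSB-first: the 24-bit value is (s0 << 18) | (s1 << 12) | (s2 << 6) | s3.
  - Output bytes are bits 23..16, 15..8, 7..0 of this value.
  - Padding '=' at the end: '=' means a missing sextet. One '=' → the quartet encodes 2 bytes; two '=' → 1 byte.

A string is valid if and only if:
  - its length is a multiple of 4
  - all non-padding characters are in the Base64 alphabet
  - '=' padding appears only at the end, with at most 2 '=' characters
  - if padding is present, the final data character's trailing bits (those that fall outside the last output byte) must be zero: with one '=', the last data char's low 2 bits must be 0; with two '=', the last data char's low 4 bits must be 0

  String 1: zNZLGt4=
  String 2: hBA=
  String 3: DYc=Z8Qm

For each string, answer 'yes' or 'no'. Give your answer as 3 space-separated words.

String 1: 'zNZLGt4=' → valid
String 2: 'hBA=' → valid
String 3: 'DYc=Z8Qm' → invalid (bad char(s): ['=']; '=' in middle)

Answer: yes yes no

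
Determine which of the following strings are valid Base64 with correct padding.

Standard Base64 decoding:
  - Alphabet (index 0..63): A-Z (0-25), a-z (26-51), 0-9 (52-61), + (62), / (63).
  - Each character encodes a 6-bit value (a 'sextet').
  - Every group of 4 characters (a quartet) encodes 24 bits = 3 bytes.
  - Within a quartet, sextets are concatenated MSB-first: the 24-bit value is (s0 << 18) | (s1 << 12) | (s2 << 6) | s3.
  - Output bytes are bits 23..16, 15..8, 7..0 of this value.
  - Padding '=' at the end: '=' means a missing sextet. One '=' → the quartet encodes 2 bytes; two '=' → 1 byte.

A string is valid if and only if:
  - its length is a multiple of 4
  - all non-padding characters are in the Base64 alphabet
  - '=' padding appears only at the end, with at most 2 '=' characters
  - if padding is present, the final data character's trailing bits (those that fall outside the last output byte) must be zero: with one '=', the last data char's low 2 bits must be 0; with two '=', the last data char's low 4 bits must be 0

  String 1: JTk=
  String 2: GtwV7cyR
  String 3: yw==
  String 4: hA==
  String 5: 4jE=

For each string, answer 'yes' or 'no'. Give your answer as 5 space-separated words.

Answer: yes yes yes yes yes

Derivation:
String 1: 'JTk=' → valid
String 2: 'GtwV7cyR' → valid
String 3: 'yw==' → valid
String 4: 'hA==' → valid
String 5: '4jE=' → valid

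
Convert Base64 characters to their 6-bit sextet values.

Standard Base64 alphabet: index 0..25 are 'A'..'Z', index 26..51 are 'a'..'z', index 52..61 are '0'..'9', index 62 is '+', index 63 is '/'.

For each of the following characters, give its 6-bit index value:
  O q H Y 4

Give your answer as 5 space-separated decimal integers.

'O': A..Z range, ord('O') − ord('A') = 14
'q': a..z range, 26 + ord('q') − ord('a') = 42
'H': A..Z range, ord('H') − ord('A') = 7
'Y': A..Z range, ord('Y') − ord('A') = 24
'4': 0..9 range, 52 + ord('4') − ord('0') = 56

Answer: 14 42 7 24 56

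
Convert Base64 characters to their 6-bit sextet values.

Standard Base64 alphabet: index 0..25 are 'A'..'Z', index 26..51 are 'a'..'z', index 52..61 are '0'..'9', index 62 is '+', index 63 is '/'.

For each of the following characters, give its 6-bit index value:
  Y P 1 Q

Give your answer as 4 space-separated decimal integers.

Answer: 24 15 53 16

Derivation:
'Y': A..Z range, ord('Y') − ord('A') = 24
'P': A..Z range, ord('P') − ord('A') = 15
'1': 0..9 range, 52 + ord('1') − ord('0') = 53
'Q': A..Z range, ord('Q') − ord('A') = 16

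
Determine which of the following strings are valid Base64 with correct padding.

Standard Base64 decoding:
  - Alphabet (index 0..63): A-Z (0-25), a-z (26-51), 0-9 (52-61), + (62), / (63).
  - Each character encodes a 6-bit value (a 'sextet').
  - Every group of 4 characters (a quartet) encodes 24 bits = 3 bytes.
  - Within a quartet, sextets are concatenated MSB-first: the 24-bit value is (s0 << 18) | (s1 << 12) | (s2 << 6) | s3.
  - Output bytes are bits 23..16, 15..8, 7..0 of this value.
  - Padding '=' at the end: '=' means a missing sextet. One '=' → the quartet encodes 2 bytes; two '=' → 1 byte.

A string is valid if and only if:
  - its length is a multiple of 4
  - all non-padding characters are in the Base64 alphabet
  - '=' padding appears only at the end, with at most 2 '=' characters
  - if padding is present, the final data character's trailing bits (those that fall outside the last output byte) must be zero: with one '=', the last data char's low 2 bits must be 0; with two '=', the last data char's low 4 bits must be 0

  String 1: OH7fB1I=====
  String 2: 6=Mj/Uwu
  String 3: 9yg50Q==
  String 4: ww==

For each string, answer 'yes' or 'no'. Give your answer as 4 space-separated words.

String 1: 'OH7fB1I=====' → invalid (5 pad chars (max 2))
String 2: '6=Mj/Uwu' → invalid (bad char(s): ['=']; '=' in middle)
String 3: '9yg50Q==' → valid
String 4: 'ww==' → valid

Answer: no no yes yes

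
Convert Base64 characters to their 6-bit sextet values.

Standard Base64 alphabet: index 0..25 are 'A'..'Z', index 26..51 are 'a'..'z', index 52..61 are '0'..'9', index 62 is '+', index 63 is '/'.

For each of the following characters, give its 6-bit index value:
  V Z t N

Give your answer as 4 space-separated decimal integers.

Answer: 21 25 45 13

Derivation:
'V': A..Z range, ord('V') − ord('A') = 21
'Z': A..Z range, ord('Z') − ord('A') = 25
't': a..z range, 26 + ord('t') − ord('a') = 45
'N': A..Z range, ord('N') − ord('A') = 13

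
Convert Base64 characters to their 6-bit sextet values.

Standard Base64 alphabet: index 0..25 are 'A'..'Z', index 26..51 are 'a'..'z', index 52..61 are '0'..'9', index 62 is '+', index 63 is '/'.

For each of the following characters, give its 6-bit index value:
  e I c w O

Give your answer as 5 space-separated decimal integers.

Answer: 30 8 28 48 14

Derivation:
'e': a..z range, 26 + ord('e') − ord('a') = 30
'I': A..Z range, ord('I') − ord('A') = 8
'c': a..z range, 26 + ord('c') − ord('a') = 28
'w': a..z range, 26 + ord('w') − ord('a') = 48
'O': A..Z range, ord('O') − ord('A') = 14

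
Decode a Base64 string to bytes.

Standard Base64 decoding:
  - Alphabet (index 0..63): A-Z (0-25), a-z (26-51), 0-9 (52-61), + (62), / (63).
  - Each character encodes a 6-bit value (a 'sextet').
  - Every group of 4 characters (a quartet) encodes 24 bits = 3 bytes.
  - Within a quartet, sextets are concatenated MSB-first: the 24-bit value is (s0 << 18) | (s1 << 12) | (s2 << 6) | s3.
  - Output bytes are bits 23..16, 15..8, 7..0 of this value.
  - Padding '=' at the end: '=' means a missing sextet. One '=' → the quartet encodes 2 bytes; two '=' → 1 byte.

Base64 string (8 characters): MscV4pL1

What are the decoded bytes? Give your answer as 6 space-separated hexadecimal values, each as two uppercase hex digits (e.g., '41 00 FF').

After char 0 ('M'=12): chars_in_quartet=1 acc=0xC bytes_emitted=0
After char 1 ('s'=44): chars_in_quartet=2 acc=0x32C bytes_emitted=0
After char 2 ('c'=28): chars_in_quartet=3 acc=0xCB1C bytes_emitted=0
After char 3 ('V'=21): chars_in_quartet=4 acc=0x32C715 -> emit 32 C7 15, reset; bytes_emitted=3
After char 4 ('4'=56): chars_in_quartet=1 acc=0x38 bytes_emitted=3
After char 5 ('p'=41): chars_in_quartet=2 acc=0xE29 bytes_emitted=3
After char 6 ('L'=11): chars_in_quartet=3 acc=0x38A4B bytes_emitted=3
After char 7 ('1'=53): chars_in_quartet=4 acc=0xE292F5 -> emit E2 92 F5, reset; bytes_emitted=6

Answer: 32 C7 15 E2 92 F5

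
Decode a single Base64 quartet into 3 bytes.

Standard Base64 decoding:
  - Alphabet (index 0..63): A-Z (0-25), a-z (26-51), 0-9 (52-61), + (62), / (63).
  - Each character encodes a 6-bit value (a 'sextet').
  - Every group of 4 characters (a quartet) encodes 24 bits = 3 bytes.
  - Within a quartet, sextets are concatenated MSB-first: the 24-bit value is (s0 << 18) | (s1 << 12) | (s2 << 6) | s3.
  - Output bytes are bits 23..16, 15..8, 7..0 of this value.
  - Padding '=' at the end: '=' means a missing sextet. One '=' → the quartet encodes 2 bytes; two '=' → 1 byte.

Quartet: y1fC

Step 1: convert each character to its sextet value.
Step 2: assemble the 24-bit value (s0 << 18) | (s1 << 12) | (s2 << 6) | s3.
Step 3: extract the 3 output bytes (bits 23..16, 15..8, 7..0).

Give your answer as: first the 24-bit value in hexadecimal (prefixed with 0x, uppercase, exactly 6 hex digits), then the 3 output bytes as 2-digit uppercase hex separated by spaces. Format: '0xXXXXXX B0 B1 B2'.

Sextets: y=50, 1=53, f=31, C=2
24-bit: (50<<18) | (53<<12) | (31<<6) | 2
      = 0xC80000 | 0x035000 | 0x0007C0 | 0x000002
      = 0xCB57C2
Bytes: (v>>16)&0xFF=CB, (v>>8)&0xFF=57, v&0xFF=C2

Answer: 0xCB57C2 CB 57 C2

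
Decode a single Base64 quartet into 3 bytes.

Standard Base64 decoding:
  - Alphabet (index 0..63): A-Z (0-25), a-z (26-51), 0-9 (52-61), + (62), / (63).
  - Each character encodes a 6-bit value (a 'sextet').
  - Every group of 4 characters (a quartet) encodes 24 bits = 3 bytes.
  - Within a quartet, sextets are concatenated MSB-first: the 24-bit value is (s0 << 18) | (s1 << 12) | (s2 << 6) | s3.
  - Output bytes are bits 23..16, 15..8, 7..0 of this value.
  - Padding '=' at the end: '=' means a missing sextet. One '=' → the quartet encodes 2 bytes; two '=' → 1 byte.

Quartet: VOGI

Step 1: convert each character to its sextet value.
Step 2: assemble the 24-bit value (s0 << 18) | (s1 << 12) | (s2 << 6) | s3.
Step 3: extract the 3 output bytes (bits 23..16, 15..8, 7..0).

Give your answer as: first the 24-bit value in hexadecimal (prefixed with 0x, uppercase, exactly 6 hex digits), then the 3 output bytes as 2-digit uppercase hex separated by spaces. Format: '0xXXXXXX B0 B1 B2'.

Sextets: V=21, O=14, G=6, I=8
24-bit: (21<<18) | (14<<12) | (6<<6) | 8
      = 0x540000 | 0x00E000 | 0x000180 | 0x000008
      = 0x54E188
Bytes: (v>>16)&0xFF=54, (v>>8)&0xFF=E1, v&0xFF=88

Answer: 0x54E188 54 E1 88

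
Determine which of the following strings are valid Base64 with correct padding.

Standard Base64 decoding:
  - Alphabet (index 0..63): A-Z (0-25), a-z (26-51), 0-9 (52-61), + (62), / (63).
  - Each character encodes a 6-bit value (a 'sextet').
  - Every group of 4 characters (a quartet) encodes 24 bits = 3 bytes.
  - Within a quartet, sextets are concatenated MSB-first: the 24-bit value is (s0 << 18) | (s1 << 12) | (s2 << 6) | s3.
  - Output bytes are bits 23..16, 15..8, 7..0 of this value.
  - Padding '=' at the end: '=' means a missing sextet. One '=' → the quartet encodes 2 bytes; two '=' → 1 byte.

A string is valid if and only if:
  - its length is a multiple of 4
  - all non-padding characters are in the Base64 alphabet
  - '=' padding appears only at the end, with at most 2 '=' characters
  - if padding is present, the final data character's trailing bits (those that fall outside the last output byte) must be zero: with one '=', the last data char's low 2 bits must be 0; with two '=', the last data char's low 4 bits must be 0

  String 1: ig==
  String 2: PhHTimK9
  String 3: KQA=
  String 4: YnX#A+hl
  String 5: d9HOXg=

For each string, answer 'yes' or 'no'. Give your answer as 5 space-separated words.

String 1: 'ig==' → valid
String 2: 'PhHTimK9' → valid
String 3: 'KQA=' → valid
String 4: 'YnX#A+hl' → invalid (bad char(s): ['#'])
String 5: 'd9HOXg=' → invalid (len=7 not mult of 4)

Answer: yes yes yes no no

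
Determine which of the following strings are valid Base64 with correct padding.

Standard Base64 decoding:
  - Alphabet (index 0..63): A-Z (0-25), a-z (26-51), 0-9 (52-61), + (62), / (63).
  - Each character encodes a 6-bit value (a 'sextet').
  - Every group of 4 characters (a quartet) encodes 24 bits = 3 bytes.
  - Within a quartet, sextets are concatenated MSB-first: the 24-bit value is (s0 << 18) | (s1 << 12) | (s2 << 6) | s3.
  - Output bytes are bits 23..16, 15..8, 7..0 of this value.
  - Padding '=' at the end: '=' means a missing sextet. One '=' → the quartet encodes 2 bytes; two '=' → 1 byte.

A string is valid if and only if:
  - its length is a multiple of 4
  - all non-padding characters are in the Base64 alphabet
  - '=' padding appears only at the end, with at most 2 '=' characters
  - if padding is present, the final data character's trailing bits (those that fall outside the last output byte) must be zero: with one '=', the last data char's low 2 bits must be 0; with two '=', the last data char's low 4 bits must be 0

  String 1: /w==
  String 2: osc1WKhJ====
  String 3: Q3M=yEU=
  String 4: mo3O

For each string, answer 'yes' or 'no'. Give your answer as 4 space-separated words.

Answer: yes no no yes

Derivation:
String 1: '/w==' → valid
String 2: 'osc1WKhJ====' → invalid (4 pad chars (max 2))
String 3: 'Q3M=yEU=' → invalid (bad char(s): ['=']; '=' in middle)
String 4: 'mo3O' → valid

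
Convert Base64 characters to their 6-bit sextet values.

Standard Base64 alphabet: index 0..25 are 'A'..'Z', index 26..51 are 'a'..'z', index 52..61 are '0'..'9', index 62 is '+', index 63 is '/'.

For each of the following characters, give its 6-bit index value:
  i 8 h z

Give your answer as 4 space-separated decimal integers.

Answer: 34 60 33 51

Derivation:
'i': a..z range, 26 + ord('i') − ord('a') = 34
'8': 0..9 range, 52 + ord('8') − ord('0') = 60
'h': a..z range, 26 + ord('h') − ord('a') = 33
'z': a..z range, 26 + ord('z') − ord('a') = 51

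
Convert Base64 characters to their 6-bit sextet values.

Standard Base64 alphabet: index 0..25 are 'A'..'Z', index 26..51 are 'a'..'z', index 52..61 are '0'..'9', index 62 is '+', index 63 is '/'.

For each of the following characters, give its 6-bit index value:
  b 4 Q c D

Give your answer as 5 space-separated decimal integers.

Answer: 27 56 16 28 3

Derivation:
'b': a..z range, 26 + ord('b') − ord('a') = 27
'4': 0..9 range, 52 + ord('4') − ord('0') = 56
'Q': A..Z range, ord('Q') − ord('A') = 16
'c': a..z range, 26 + ord('c') − ord('a') = 28
'D': A..Z range, ord('D') − ord('A') = 3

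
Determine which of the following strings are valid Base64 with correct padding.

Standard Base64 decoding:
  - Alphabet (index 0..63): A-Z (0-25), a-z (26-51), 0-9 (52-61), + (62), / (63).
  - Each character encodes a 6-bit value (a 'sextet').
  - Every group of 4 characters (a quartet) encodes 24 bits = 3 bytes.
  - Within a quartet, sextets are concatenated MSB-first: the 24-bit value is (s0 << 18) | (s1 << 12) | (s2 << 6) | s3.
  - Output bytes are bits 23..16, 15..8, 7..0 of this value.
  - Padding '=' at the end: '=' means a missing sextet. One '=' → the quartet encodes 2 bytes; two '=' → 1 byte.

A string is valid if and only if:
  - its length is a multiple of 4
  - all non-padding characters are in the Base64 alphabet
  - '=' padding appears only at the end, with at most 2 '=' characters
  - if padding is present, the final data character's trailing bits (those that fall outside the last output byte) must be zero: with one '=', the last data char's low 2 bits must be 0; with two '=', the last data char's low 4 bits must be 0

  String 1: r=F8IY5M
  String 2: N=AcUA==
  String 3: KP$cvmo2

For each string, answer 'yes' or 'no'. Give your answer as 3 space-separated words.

Answer: no no no

Derivation:
String 1: 'r=F8IY5M' → invalid (bad char(s): ['=']; '=' in middle)
String 2: 'N=AcUA==' → invalid (bad char(s): ['=']; '=' in middle)
String 3: 'KP$cvmo2' → invalid (bad char(s): ['$'])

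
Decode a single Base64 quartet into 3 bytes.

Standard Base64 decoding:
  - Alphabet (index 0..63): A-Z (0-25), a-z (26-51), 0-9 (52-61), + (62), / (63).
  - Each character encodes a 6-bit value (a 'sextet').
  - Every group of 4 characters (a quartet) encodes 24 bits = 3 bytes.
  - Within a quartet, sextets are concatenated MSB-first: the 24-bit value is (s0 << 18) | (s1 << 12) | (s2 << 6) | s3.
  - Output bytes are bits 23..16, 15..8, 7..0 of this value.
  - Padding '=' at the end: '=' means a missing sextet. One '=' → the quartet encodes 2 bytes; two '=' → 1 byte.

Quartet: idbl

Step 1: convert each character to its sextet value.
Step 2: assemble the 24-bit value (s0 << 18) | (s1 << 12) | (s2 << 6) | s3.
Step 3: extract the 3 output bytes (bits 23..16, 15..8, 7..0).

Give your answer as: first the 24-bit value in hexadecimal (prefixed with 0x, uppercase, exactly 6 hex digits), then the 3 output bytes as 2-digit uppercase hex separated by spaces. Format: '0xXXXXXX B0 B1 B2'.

Sextets: i=34, d=29, b=27, l=37
24-bit: (34<<18) | (29<<12) | (27<<6) | 37
      = 0x880000 | 0x01D000 | 0x0006C0 | 0x000025
      = 0x89D6E5
Bytes: (v>>16)&0xFF=89, (v>>8)&0xFF=D6, v&0xFF=E5

Answer: 0x89D6E5 89 D6 E5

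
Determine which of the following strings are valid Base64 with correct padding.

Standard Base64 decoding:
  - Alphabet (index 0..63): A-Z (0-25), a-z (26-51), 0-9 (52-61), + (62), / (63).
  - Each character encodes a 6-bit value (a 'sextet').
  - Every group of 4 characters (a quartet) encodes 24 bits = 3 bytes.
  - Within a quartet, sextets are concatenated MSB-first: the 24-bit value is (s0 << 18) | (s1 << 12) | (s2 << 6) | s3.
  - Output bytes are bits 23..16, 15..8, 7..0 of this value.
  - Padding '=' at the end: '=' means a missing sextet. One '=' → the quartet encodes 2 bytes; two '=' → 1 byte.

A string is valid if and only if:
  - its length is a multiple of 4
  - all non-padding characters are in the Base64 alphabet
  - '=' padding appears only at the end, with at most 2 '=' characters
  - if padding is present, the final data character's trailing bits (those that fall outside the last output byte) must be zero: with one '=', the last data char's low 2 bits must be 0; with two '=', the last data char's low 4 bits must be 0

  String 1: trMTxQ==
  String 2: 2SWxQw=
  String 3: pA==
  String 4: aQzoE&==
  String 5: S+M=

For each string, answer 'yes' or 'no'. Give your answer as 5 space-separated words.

String 1: 'trMTxQ==' → valid
String 2: '2SWxQw=' → invalid (len=7 not mult of 4)
String 3: 'pA==' → valid
String 4: 'aQzoE&==' → invalid (bad char(s): ['&'])
String 5: 'S+M=' → valid

Answer: yes no yes no yes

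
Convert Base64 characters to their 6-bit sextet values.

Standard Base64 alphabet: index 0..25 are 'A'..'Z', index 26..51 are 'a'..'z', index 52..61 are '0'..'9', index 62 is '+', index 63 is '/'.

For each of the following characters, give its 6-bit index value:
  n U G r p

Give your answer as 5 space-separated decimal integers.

Answer: 39 20 6 43 41

Derivation:
'n': a..z range, 26 + ord('n') − ord('a') = 39
'U': A..Z range, ord('U') − ord('A') = 20
'G': A..Z range, ord('G') − ord('A') = 6
'r': a..z range, 26 + ord('r') − ord('a') = 43
'p': a..z range, 26 + ord('p') − ord('a') = 41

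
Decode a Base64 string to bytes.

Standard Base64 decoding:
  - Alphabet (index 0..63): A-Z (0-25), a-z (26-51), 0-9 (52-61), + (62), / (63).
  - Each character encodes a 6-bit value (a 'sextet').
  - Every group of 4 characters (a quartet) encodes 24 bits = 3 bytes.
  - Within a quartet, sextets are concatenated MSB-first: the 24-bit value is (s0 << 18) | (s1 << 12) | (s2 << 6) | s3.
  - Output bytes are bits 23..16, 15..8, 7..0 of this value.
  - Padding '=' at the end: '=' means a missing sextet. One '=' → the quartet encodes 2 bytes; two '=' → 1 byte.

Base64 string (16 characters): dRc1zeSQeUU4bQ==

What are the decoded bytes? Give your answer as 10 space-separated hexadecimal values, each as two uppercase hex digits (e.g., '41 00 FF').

Answer: 75 17 35 CD E4 90 79 45 38 6D

Derivation:
After char 0 ('d'=29): chars_in_quartet=1 acc=0x1D bytes_emitted=0
After char 1 ('R'=17): chars_in_quartet=2 acc=0x751 bytes_emitted=0
After char 2 ('c'=28): chars_in_quartet=3 acc=0x1D45C bytes_emitted=0
After char 3 ('1'=53): chars_in_quartet=4 acc=0x751735 -> emit 75 17 35, reset; bytes_emitted=3
After char 4 ('z'=51): chars_in_quartet=1 acc=0x33 bytes_emitted=3
After char 5 ('e'=30): chars_in_quartet=2 acc=0xCDE bytes_emitted=3
After char 6 ('S'=18): chars_in_quartet=3 acc=0x33792 bytes_emitted=3
After char 7 ('Q'=16): chars_in_quartet=4 acc=0xCDE490 -> emit CD E4 90, reset; bytes_emitted=6
After char 8 ('e'=30): chars_in_quartet=1 acc=0x1E bytes_emitted=6
After char 9 ('U'=20): chars_in_quartet=2 acc=0x794 bytes_emitted=6
After char 10 ('U'=20): chars_in_quartet=3 acc=0x1E514 bytes_emitted=6
After char 11 ('4'=56): chars_in_quartet=4 acc=0x794538 -> emit 79 45 38, reset; bytes_emitted=9
After char 12 ('b'=27): chars_in_quartet=1 acc=0x1B bytes_emitted=9
After char 13 ('Q'=16): chars_in_quartet=2 acc=0x6D0 bytes_emitted=9
Padding '==': partial quartet acc=0x6D0 -> emit 6D; bytes_emitted=10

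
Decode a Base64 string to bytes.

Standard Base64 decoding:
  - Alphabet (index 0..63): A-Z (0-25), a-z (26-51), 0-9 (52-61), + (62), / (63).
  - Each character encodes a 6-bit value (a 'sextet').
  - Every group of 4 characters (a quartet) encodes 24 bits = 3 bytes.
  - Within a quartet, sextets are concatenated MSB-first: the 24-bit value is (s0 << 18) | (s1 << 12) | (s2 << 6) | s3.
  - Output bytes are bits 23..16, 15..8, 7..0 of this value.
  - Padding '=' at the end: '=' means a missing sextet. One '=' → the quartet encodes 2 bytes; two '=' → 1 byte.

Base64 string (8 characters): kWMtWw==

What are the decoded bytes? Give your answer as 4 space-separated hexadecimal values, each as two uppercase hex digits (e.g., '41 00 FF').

After char 0 ('k'=36): chars_in_quartet=1 acc=0x24 bytes_emitted=0
After char 1 ('W'=22): chars_in_quartet=2 acc=0x916 bytes_emitted=0
After char 2 ('M'=12): chars_in_quartet=3 acc=0x2458C bytes_emitted=0
After char 3 ('t'=45): chars_in_quartet=4 acc=0x91632D -> emit 91 63 2D, reset; bytes_emitted=3
After char 4 ('W'=22): chars_in_quartet=1 acc=0x16 bytes_emitted=3
After char 5 ('w'=48): chars_in_quartet=2 acc=0x5B0 bytes_emitted=3
Padding '==': partial quartet acc=0x5B0 -> emit 5B; bytes_emitted=4

Answer: 91 63 2D 5B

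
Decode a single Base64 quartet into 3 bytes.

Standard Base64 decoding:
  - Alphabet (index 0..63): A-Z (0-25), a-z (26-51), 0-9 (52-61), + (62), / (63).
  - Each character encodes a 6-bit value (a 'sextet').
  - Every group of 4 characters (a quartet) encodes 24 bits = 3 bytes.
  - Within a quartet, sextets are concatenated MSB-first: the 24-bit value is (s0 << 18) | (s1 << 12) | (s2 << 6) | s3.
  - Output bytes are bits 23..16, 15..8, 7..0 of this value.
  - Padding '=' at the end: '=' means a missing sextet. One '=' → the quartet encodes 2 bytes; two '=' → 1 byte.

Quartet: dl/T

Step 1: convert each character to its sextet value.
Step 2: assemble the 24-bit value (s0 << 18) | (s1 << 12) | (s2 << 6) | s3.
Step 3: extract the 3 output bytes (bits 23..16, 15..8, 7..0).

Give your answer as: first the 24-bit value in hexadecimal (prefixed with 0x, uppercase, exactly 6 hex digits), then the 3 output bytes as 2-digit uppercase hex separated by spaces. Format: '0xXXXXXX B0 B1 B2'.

Sextets: d=29, l=37, /=63, T=19
24-bit: (29<<18) | (37<<12) | (63<<6) | 19
      = 0x740000 | 0x025000 | 0x000FC0 | 0x000013
      = 0x765FD3
Bytes: (v>>16)&0xFF=76, (v>>8)&0xFF=5F, v&0xFF=D3

Answer: 0x765FD3 76 5F D3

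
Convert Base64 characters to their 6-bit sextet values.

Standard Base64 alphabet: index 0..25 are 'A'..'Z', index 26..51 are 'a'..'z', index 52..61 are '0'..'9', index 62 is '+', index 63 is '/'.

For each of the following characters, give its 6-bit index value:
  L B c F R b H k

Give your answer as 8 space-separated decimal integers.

'L': A..Z range, ord('L') − ord('A') = 11
'B': A..Z range, ord('B') − ord('A') = 1
'c': a..z range, 26 + ord('c') − ord('a') = 28
'F': A..Z range, ord('F') − ord('A') = 5
'R': A..Z range, ord('R') − ord('A') = 17
'b': a..z range, 26 + ord('b') − ord('a') = 27
'H': A..Z range, ord('H') − ord('A') = 7
'k': a..z range, 26 + ord('k') − ord('a') = 36

Answer: 11 1 28 5 17 27 7 36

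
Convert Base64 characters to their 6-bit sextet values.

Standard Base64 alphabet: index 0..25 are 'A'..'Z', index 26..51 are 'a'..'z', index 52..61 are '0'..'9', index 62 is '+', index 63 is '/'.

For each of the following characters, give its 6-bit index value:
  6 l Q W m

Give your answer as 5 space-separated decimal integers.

'6': 0..9 range, 52 + ord('6') − ord('0') = 58
'l': a..z range, 26 + ord('l') − ord('a') = 37
'Q': A..Z range, ord('Q') − ord('A') = 16
'W': A..Z range, ord('W') − ord('A') = 22
'm': a..z range, 26 + ord('m') − ord('a') = 38

Answer: 58 37 16 22 38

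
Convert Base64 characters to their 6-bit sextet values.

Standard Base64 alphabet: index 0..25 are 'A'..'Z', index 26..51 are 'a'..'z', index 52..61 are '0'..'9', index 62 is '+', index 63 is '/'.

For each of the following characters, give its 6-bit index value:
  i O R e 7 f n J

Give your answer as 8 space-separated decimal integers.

'i': a..z range, 26 + ord('i') − ord('a') = 34
'O': A..Z range, ord('O') − ord('A') = 14
'R': A..Z range, ord('R') − ord('A') = 17
'e': a..z range, 26 + ord('e') − ord('a') = 30
'7': 0..9 range, 52 + ord('7') − ord('0') = 59
'f': a..z range, 26 + ord('f') − ord('a') = 31
'n': a..z range, 26 + ord('n') − ord('a') = 39
'J': A..Z range, ord('J') − ord('A') = 9

Answer: 34 14 17 30 59 31 39 9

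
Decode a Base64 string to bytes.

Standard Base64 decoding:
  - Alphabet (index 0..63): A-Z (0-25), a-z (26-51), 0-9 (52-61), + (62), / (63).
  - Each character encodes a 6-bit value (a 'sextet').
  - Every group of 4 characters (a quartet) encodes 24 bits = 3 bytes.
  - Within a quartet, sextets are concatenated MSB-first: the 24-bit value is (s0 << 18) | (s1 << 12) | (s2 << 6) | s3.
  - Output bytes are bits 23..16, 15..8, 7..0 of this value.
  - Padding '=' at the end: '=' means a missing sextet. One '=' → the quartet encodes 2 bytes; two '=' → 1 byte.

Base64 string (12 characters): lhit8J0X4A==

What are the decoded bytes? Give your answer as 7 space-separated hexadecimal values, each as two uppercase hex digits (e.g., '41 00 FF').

After char 0 ('l'=37): chars_in_quartet=1 acc=0x25 bytes_emitted=0
After char 1 ('h'=33): chars_in_quartet=2 acc=0x961 bytes_emitted=0
After char 2 ('i'=34): chars_in_quartet=3 acc=0x25862 bytes_emitted=0
After char 3 ('t'=45): chars_in_quartet=4 acc=0x9618AD -> emit 96 18 AD, reset; bytes_emitted=3
After char 4 ('8'=60): chars_in_quartet=1 acc=0x3C bytes_emitted=3
After char 5 ('J'=9): chars_in_quartet=2 acc=0xF09 bytes_emitted=3
After char 6 ('0'=52): chars_in_quartet=3 acc=0x3C274 bytes_emitted=3
After char 7 ('X'=23): chars_in_quartet=4 acc=0xF09D17 -> emit F0 9D 17, reset; bytes_emitted=6
After char 8 ('4'=56): chars_in_quartet=1 acc=0x38 bytes_emitted=6
After char 9 ('A'=0): chars_in_quartet=2 acc=0xE00 bytes_emitted=6
Padding '==': partial quartet acc=0xE00 -> emit E0; bytes_emitted=7

Answer: 96 18 AD F0 9D 17 E0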